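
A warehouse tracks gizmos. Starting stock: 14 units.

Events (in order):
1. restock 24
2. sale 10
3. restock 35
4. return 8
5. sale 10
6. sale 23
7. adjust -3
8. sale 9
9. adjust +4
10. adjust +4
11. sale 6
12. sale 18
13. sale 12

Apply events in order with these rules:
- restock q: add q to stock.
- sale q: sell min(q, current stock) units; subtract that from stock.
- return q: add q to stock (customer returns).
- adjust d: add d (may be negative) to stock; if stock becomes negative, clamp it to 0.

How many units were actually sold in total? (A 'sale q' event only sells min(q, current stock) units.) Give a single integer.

Processing events:
Start: stock = 14
  Event 1 (restock 24): 14 + 24 = 38
  Event 2 (sale 10): sell min(10,38)=10. stock: 38 - 10 = 28. total_sold = 10
  Event 3 (restock 35): 28 + 35 = 63
  Event 4 (return 8): 63 + 8 = 71
  Event 5 (sale 10): sell min(10,71)=10. stock: 71 - 10 = 61. total_sold = 20
  Event 6 (sale 23): sell min(23,61)=23. stock: 61 - 23 = 38. total_sold = 43
  Event 7 (adjust -3): 38 + -3 = 35
  Event 8 (sale 9): sell min(9,35)=9. stock: 35 - 9 = 26. total_sold = 52
  Event 9 (adjust +4): 26 + 4 = 30
  Event 10 (adjust +4): 30 + 4 = 34
  Event 11 (sale 6): sell min(6,34)=6. stock: 34 - 6 = 28. total_sold = 58
  Event 12 (sale 18): sell min(18,28)=18. stock: 28 - 18 = 10. total_sold = 76
  Event 13 (sale 12): sell min(12,10)=10. stock: 10 - 10 = 0. total_sold = 86
Final: stock = 0, total_sold = 86

Answer: 86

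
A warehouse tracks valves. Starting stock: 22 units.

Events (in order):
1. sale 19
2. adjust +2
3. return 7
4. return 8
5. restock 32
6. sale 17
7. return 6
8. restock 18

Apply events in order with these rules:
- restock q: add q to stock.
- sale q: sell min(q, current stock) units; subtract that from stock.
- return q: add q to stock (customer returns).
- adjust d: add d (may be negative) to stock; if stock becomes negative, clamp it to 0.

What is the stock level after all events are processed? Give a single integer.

Answer: 59

Derivation:
Processing events:
Start: stock = 22
  Event 1 (sale 19): sell min(19,22)=19. stock: 22 - 19 = 3. total_sold = 19
  Event 2 (adjust +2): 3 + 2 = 5
  Event 3 (return 7): 5 + 7 = 12
  Event 4 (return 8): 12 + 8 = 20
  Event 5 (restock 32): 20 + 32 = 52
  Event 6 (sale 17): sell min(17,52)=17. stock: 52 - 17 = 35. total_sold = 36
  Event 7 (return 6): 35 + 6 = 41
  Event 8 (restock 18): 41 + 18 = 59
Final: stock = 59, total_sold = 36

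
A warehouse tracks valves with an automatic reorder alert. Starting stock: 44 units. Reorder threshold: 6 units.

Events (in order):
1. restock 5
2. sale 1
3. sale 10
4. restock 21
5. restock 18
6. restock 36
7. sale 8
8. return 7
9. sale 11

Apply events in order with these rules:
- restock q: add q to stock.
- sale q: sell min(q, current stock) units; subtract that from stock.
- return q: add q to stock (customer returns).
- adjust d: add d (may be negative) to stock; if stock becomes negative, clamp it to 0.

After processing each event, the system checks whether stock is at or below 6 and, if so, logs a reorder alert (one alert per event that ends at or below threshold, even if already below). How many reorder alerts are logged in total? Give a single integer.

Answer: 0

Derivation:
Processing events:
Start: stock = 44
  Event 1 (restock 5): 44 + 5 = 49
  Event 2 (sale 1): sell min(1,49)=1. stock: 49 - 1 = 48. total_sold = 1
  Event 3 (sale 10): sell min(10,48)=10. stock: 48 - 10 = 38. total_sold = 11
  Event 4 (restock 21): 38 + 21 = 59
  Event 5 (restock 18): 59 + 18 = 77
  Event 6 (restock 36): 77 + 36 = 113
  Event 7 (sale 8): sell min(8,113)=8. stock: 113 - 8 = 105. total_sold = 19
  Event 8 (return 7): 105 + 7 = 112
  Event 9 (sale 11): sell min(11,112)=11. stock: 112 - 11 = 101. total_sold = 30
Final: stock = 101, total_sold = 30

Checking against threshold 6:
  After event 1: stock=49 > 6
  After event 2: stock=48 > 6
  After event 3: stock=38 > 6
  After event 4: stock=59 > 6
  After event 5: stock=77 > 6
  After event 6: stock=113 > 6
  After event 7: stock=105 > 6
  After event 8: stock=112 > 6
  After event 9: stock=101 > 6
Alert events: []. Count = 0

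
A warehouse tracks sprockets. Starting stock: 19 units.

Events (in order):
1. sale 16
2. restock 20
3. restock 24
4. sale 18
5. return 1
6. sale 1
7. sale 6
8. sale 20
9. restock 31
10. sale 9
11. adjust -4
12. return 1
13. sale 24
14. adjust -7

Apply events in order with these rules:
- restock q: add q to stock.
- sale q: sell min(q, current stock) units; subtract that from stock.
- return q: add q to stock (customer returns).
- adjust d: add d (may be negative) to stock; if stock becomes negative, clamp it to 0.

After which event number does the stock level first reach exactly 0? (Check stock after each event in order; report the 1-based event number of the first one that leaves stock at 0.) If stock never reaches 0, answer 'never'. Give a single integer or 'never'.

Processing events:
Start: stock = 19
  Event 1 (sale 16): sell min(16,19)=16. stock: 19 - 16 = 3. total_sold = 16
  Event 2 (restock 20): 3 + 20 = 23
  Event 3 (restock 24): 23 + 24 = 47
  Event 4 (sale 18): sell min(18,47)=18. stock: 47 - 18 = 29. total_sold = 34
  Event 5 (return 1): 29 + 1 = 30
  Event 6 (sale 1): sell min(1,30)=1. stock: 30 - 1 = 29. total_sold = 35
  Event 7 (sale 6): sell min(6,29)=6. stock: 29 - 6 = 23. total_sold = 41
  Event 8 (sale 20): sell min(20,23)=20. stock: 23 - 20 = 3. total_sold = 61
  Event 9 (restock 31): 3 + 31 = 34
  Event 10 (sale 9): sell min(9,34)=9. stock: 34 - 9 = 25. total_sold = 70
  Event 11 (adjust -4): 25 + -4 = 21
  Event 12 (return 1): 21 + 1 = 22
  Event 13 (sale 24): sell min(24,22)=22. stock: 22 - 22 = 0. total_sold = 92
  Event 14 (adjust -7): 0 + -7 = 0 (clamped to 0)
Final: stock = 0, total_sold = 92

First zero at event 13.

Answer: 13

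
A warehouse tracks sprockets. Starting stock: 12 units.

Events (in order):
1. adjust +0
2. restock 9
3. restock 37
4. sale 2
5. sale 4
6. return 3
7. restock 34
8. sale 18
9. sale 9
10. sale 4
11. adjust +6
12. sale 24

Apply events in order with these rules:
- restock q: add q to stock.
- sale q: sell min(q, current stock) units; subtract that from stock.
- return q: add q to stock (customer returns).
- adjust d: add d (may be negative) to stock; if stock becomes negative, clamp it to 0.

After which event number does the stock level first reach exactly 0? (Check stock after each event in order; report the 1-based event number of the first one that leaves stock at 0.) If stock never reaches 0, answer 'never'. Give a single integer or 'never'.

Answer: never

Derivation:
Processing events:
Start: stock = 12
  Event 1 (adjust +0): 12 + 0 = 12
  Event 2 (restock 9): 12 + 9 = 21
  Event 3 (restock 37): 21 + 37 = 58
  Event 4 (sale 2): sell min(2,58)=2. stock: 58 - 2 = 56. total_sold = 2
  Event 5 (sale 4): sell min(4,56)=4. stock: 56 - 4 = 52. total_sold = 6
  Event 6 (return 3): 52 + 3 = 55
  Event 7 (restock 34): 55 + 34 = 89
  Event 8 (sale 18): sell min(18,89)=18. stock: 89 - 18 = 71. total_sold = 24
  Event 9 (sale 9): sell min(9,71)=9. stock: 71 - 9 = 62. total_sold = 33
  Event 10 (sale 4): sell min(4,62)=4. stock: 62 - 4 = 58. total_sold = 37
  Event 11 (adjust +6): 58 + 6 = 64
  Event 12 (sale 24): sell min(24,64)=24. stock: 64 - 24 = 40. total_sold = 61
Final: stock = 40, total_sold = 61

Stock never reaches 0.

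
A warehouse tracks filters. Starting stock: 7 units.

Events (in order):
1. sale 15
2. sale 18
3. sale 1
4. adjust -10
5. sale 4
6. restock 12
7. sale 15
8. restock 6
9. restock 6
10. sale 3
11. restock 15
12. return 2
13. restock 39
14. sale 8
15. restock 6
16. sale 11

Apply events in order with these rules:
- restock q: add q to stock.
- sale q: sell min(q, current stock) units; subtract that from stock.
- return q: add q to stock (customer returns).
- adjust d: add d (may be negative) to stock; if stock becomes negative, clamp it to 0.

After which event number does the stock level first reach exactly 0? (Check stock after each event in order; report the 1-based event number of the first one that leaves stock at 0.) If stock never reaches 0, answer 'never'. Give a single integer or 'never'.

Answer: 1

Derivation:
Processing events:
Start: stock = 7
  Event 1 (sale 15): sell min(15,7)=7. stock: 7 - 7 = 0. total_sold = 7
  Event 2 (sale 18): sell min(18,0)=0. stock: 0 - 0 = 0. total_sold = 7
  Event 3 (sale 1): sell min(1,0)=0. stock: 0 - 0 = 0. total_sold = 7
  Event 4 (adjust -10): 0 + -10 = 0 (clamped to 0)
  Event 5 (sale 4): sell min(4,0)=0. stock: 0 - 0 = 0. total_sold = 7
  Event 6 (restock 12): 0 + 12 = 12
  Event 7 (sale 15): sell min(15,12)=12. stock: 12 - 12 = 0. total_sold = 19
  Event 8 (restock 6): 0 + 6 = 6
  Event 9 (restock 6): 6 + 6 = 12
  Event 10 (sale 3): sell min(3,12)=3. stock: 12 - 3 = 9. total_sold = 22
  Event 11 (restock 15): 9 + 15 = 24
  Event 12 (return 2): 24 + 2 = 26
  Event 13 (restock 39): 26 + 39 = 65
  Event 14 (sale 8): sell min(8,65)=8. stock: 65 - 8 = 57. total_sold = 30
  Event 15 (restock 6): 57 + 6 = 63
  Event 16 (sale 11): sell min(11,63)=11. stock: 63 - 11 = 52. total_sold = 41
Final: stock = 52, total_sold = 41

First zero at event 1.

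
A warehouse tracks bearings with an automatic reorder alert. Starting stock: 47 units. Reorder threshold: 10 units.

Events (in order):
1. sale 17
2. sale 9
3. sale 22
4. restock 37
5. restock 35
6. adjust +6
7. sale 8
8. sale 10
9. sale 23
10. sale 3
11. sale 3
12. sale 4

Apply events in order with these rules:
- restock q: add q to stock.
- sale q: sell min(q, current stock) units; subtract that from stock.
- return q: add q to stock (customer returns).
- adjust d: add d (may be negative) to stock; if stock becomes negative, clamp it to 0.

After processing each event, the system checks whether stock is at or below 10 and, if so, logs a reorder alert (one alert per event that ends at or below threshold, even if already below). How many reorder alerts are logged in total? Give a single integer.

Answer: 1

Derivation:
Processing events:
Start: stock = 47
  Event 1 (sale 17): sell min(17,47)=17. stock: 47 - 17 = 30. total_sold = 17
  Event 2 (sale 9): sell min(9,30)=9. stock: 30 - 9 = 21. total_sold = 26
  Event 3 (sale 22): sell min(22,21)=21. stock: 21 - 21 = 0. total_sold = 47
  Event 4 (restock 37): 0 + 37 = 37
  Event 5 (restock 35): 37 + 35 = 72
  Event 6 (adjust +6): 72 + 6 = 78
  Event 7 (sale 8): sell min(8,78)=8. stock: 78 - 8 = 70. total_sold = 55
  Event 8 (sale 10): sell min(10,70)=10. stock: 70 - 10 = 60. total_sold = 65
  Event 9 (sale 23): sell min(23,60)=23. stock: 60 - 23 = 37. total_sold = 88
  Event 10 (sale 3): sell min(3,37)=3. stock: 37 - 3 = 34. total_sold = 91
  Event 11 (sale 3): sell min(3,34)=3. stock: 34 - 3 = 31. total_sold = 94
  Event 12 (sale 4): sell min(4,31)=4. stock: 31 - 4 = 27. total_sold = 98
Final: stock = 27, total_sold = 98

Checking against threshold 10:
  After event 1: stock=30 > 10
  After event 2: stock=21 > 10
  After event 3: stock=0 <= 10 -> ALERT
  After event 4: stock=37 > 10
  After event 5: stock=72 > 10
  After event 6: stock=78 > 10
  After event 7: stock=70 > 10
  After event 8: stock=60 > 10
  After event 9: stock=37 > 10
  After event 10: stock=34 > 10
  After event 11: stock=31 > 10
  After event 12: stock=27 > 10
Alert events: [3]. Count = 1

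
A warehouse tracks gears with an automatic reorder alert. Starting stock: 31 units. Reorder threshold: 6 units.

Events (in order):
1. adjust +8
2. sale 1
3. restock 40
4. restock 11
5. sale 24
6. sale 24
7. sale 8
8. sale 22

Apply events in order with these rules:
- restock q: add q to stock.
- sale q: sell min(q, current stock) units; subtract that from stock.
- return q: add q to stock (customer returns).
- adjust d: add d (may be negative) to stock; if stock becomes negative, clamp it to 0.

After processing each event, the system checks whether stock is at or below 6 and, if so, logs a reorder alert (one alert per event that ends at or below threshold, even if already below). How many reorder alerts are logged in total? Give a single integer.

Answer: 0

Derivation:
Processing events:
Start: stock = 31
  Event 1 (adjust +8): 31 + 8 = 39
  Event 2 (sale 1): sell min(1,39)=1. stock: 39 - 1 = 38. total_sold = 1
  Event 3 (restock 40): 38 + 40 = 78
  Event 4 (restock 11): 78 + 11 = 89
  Event 5 (sale 24): sell min(24,89)=24. stock: 89 - 24 = 65. total_sold = 25
  Event 6 (sale 24): sell min(24,65)=24. stock: 65 - 24 = 41. total_sold = 49
  Event 7 (sale 8): sell min(8,41)=8. stock: 41 - 8 = 33. total_sold = 57
  Event 8 (sale 22): sell min(22,33)=22. stock: 33 - 22 = 11. total_sold = 79
Final: stock = 11, total_sold = 79

Checking against threshold 6:
  After event 1: stock=39 > 6
  After event 2: stock=38 > 6
  After event 3: stock=78 > 6
  After event 4: stock=89 > 6
  After event 5: stock=65 > 6
  After event 6: stock=41 > 6
  After event 7: stock=33 > 6
  After event 8: stock=11 > 6
Alert events: []. Count = 0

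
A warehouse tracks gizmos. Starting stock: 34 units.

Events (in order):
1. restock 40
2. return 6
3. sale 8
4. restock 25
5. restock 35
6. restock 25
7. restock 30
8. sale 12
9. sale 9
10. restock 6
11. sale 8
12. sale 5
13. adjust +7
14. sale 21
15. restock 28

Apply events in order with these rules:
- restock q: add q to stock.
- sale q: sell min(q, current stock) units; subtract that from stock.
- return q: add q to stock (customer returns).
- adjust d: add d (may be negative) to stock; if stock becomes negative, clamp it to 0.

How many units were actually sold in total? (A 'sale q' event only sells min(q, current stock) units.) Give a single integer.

Processing events:
Start: stock = 34
  Event 1 (restock 40): 34 + 40 = 74
  Event 2 (return 6): 74 + 6 = 80
  Event 3 (sale 8): sell min(8,80)=8. stock: 80 - 8 = 72. total_sold = 8
  Event 4 (restock 25): 72 + 25 = 97
  Event 5 (restock 35): 97 + 35 = 132
  Event 6 (restock 25): 132 + 25 = 157
  Event 7 (restock 30): 157 + 30 = 187
  Event 8 (sale 12): sell min(12,187)=12. stock: 187 - 12 = 175. total_sold = 20
  Event 9 (sale 9): sell min(9,175)=9. stock: 175 - 9 = 166. total_sold = 29
  Event 10 (restock 6): 166 + 6 = 172
  Event 11 (sale 8): sell min(8,172)=8. stock: 172 - 8 = 164. total_sold = 37
  Event 12 (sale 5): sell min(5,164)=5. stock: 164 - 5 = 159. total_sold = 42
  Event 13 (adjust +7): 159 + 7 = 166
  Event 14 (sale 21): sell min(21,166)=21. stock: 166 - 21 = 145. total_sold = 63
  Event 15 (restock 28): 145 + 28 = 173
Final: stock = 173, total_sold = 63

Answer: 63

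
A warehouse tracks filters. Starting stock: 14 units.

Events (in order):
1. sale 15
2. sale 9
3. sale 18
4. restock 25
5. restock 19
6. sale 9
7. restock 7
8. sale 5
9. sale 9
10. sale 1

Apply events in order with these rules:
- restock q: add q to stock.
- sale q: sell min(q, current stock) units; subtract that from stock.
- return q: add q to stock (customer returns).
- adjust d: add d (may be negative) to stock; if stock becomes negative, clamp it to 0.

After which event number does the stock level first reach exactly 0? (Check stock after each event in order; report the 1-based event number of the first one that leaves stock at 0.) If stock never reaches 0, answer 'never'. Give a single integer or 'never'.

Answer: 1

Derivation:
Processing events:
Start: stock = 14
  Event 1 (sale 15): sell min(15,14)=14. stock: 14 - 14 = 0. total_sold = 14
  Event 2 (sale 9): sell min(9,0)=0. stock: 0 - 0 = 0. total_sold = 14
  Event 3 (sale 18): sell min(18,0)=0. stock: 0 - 0 = 0. total_sold = 14
  Event 4 (restock 25): 0 + 25 = 25
  Event 5 (restock 19): 25 + 19 = 44
  Event 6 (sale 9): sell min(9,44)=9. stock: 44 - 9 = 35. total_sold = 23
  Event 7 (restock 7): 35 + 7 = 42
  Event 8 (sale 5): sell min(5,42)=5. stock: 42 - 5 = 37. total_sold = 28
  Event 9 (sale 9): sell min(9,37)=9. stock: 37 - 9 = 28. total_sold = 37
  Event 10 (sale 1): sell min(1,28)=1. stock: 28 - 1 = 27. total_sold = 38
Final: stock = 27, total_sold = 38

First zero at event 1.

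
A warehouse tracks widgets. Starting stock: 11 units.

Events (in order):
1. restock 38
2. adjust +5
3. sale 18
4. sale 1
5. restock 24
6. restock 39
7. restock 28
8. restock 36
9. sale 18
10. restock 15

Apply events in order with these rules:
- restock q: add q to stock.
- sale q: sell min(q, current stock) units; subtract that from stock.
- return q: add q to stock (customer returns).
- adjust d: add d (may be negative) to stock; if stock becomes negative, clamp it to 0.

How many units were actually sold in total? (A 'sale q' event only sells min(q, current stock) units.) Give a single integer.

Answer: 37

Derivation:
Processing events:
Start: stock = 11
  Event 1 (restock 38): 11 + 38 = 49
  Event 2 (adjust +5): 49 + 5 = 54
  Event 3 (sale 18): sell min(18,54)=18. stock: 54 - 18 = 36. total_sold = 18
  Event 4 (sale 1): sell min(1,36)=1. stock: 36 - 1 = 35. total_sold = 19
  Event 5 (restock 24): 35 + 24 = 59
  Event 6 (restock 39): 59 + 39 = 98
  Event 7 (restock 28): 98 + 28 = 126
  Event 8 (restock 36): 126 + 36 = 162
  Event 9 (sale 18): sell min(18,162)=18. stock: 162 - 18 = 144. total_sold = 37
  Event 10 (restock 15): 144 + 15 = 159
Final: stock = 159, total_sold = 37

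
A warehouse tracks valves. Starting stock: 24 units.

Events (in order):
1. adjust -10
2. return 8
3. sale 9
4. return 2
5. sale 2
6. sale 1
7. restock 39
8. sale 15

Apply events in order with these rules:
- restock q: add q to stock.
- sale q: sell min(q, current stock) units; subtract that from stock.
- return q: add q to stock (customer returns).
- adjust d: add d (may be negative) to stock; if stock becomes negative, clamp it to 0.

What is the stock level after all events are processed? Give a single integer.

Processing events:
Start: stock = 24
  Event 1 (adjust -10): 24 + -10 = 14
  Event 2 (return 8): 14 + 8 = 22
  Event 3 (sale 9): sell min(9,22)=9. stock: 22 - 9 = 13. total_sold = 9
  Event 4 (return 2): 13 + 2 = 15
  Event 5 (sale 2): sell min(2,15)=2. stock: 15 - 2 = 13. total_sold = 11
  Event 6 (sale 1): sell min(1,13)=1. stock: 13 - 1 = 12. total_sold = 12
  Event 7 (restock 39): 12 + 39 = 51
  Event 8 (sale 15): sell min(15,51)=15. stock: 51 - 15 = 36. total_sold = 27
Final: stock = 36, total_sold = 27

Answer: 36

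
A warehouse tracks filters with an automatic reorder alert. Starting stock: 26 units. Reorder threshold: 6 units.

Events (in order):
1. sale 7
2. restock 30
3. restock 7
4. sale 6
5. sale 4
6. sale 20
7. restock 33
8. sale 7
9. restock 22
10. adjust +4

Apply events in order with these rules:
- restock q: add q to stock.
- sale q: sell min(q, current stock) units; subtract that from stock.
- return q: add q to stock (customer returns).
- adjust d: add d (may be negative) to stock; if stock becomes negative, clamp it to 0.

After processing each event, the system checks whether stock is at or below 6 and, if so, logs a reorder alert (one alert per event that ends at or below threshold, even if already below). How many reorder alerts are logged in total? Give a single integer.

Processing events:
Start: stock = 26
  Event 1 (sale 7): sell min(7,26)=7. stock: 26 - 7 = 19. total_sold = 7
  Event 2 (restock 30): 19 + 30 = 49
  Event 3 (restock 7): 49 + 7 = 56
  Event 4 (sale 6): sell min(6,56)=6. stock: 56 - 6 = 50. total_sold = 13
  Event 5 (sale 4): sell min(4,50)=4. stock: 50 - 4 = 46. total_sold = 17
  Event 6 (sale 20): sell min(20,46)=20. stock: 46 - 20 = 26. total_sold = 37
  Event 7 (restock 33): 26 + 33 = 59
  Event 8 (sale 7): sell min(7,59)=7. stock: 59 - 7 = 52. total_sold = 44
  Event 9 (restock 22): 52 + 22 = 74
  Event 10 (adjust +4): 74 + 4 = 78
Final: stock = 78, total_sold = 44

Checking against threshold 6:
  After event 1: stock=19 > 6
  After event 2: stock=49 > 6
  After event 3: stock=56 > 6
  After event 4: stock=50 > 6
  After event 5: stock=46 > 6
  After event 6: stock=26 > 6
  After event 7: stock=59 > 6
  After event 8: stock=52 > 6
  After event 9: stock=74 > 6
  After event 10: stock=78 > 6
Alert events: []. Count = 0

Answer: 0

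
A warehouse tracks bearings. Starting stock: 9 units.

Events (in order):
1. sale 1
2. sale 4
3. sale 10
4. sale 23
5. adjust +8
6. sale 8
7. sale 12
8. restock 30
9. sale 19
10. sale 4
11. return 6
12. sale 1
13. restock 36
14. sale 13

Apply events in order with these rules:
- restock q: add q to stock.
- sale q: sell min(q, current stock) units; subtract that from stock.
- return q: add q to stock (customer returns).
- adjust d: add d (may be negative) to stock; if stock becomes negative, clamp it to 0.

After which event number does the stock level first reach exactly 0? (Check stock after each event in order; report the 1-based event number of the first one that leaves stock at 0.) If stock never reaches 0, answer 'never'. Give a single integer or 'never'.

Answer: 3

Derivation:
Processing events:
Start: stock = 9
  Event 1 (sale 1): sell min(1,9)=1. stock: 9 - 1 = 8. total_sold = 1
  Event 2 (sale 4): sell min(4,8)=4. stock: 8 - 4 = 4. total_sold = 5
  Event 3 (sale 10): sell min(10,4)=4. stock: 4 - 4 = 0. total_sold = 9
  Event 4 (sale 23): sell min(23,0)=0. stock: 0 - 0 = 0. total_sold = 9
  Event 5 (adjust +8): 0 + 8 = 8
  Event 6 (sale 8): sell min(8,8)=8. stock: 8 - 8 = 0. total_sold = 17
  Event 7 (sale 12): sell min(12,0)=0. stock: 0 - 0 = 0. total_sold = 17
  Event 8 (restock 30): 0 + 30 = 30
  Event 9 (sale 19): sell min(19,30)=19. stock: 30 - 19 = 11. total_sold = 36
  Event 10 (sale 4): sell min(4,11)=4. stock: 11 - 4 = 7. total_sold = 40
  Event 11 (return 6): 7 + 6 = 13
  Event 12 (sale 1): sell min(1,13)=1. stock: 13 - 1 = 12. total_sold = 41
  Event 13 (restock 36): 12 + 36 = 48
  Event 14 (sale 13): sell min(13,48)=13. stock: 48 - 13 = 35. total_sold = 54
Final: stock = 35, total_sold = 54

First zero at event 3.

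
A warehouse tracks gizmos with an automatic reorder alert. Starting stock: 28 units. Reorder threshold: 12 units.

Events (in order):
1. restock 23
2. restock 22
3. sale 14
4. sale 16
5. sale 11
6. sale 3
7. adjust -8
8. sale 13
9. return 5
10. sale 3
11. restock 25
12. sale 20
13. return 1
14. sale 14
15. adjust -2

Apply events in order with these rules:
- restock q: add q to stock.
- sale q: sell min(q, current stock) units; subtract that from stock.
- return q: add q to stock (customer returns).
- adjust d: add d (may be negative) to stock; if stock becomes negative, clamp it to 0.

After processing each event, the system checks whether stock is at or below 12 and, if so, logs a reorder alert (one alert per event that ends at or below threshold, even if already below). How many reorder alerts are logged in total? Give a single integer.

Processing events:
Start: stock = 28
  Event 1 (restock 23): 28 + 23 = 51
  Event 2 (restock 22): 51 + 22 = 73
  Event 3 (sale 14): sell min(14,73)=14. stock: 73 - 14 = 59. total_sold = 14
  Event 4 (sale 16): sell min(16,59)=16. stock: 59 - 16 = 43. total_sold = 30
  Event 5 (sale 11): sell min(11,43)=11. stock: 43 - 11 = 32. total_sold = 41
  Event 6 (sale 3): sell min(3,32)=3. stock: 32 - 3 = 29. total_sold = 44
  Event 7 (adjust -8): 29 + -8 = 21
  Event 8 (sale 13): sell min(13,21)=13. stock: 21 - 13 = 8. total_sold = 57
  Event 9 (return 5): 8 + 5 = 13
  Event 10 (sale 3): sell min(3,13)=3. stock: 13 - 3 = 10. total_sold = 60
  Event 11 (restock 25): 10 + 25 = 35
  Event 12 (sale 20): sell min(20,35)=20. stock: 35 - 20 = 15. total_sold = 80
  Event 13 (return 1): 15 + 1 = 16
  Event 14 (sale 14): sell min(14,16)=14. stock: 16 - 14 = 2. total_sold = 94
  Event 15 (adjust -2): 2 + -2 = 0
Final: stock = 0, total_sold = 94

Checking against threshold 12:
  After event 1: stock=51 > 12
  After event 2: stock=73 > 12
  After event 3: stock=59 > 12
  After event 4: stock=43 > 12
  After event 5: stock=32 > 12
  After event 6: stock=29 > 12
  After event 7: stock=21 > 12
  After event 8: stock=8 <= 12 -> ALERT
  After event 9: stock=13 > 12
  After event 10: stock=10 <= 12 -> ALERT
  After event 11: stock=35 > 12
  After event 12: stock=15 > 12
  After event 13: stock=16 > 12
  After event 14: stock=2 <= 12 -> ALERT
  After event 15: stock=0 <= 12 -> ALERT
Alert events: [8, 10, 14, 15]. Count = 4

Answer: 4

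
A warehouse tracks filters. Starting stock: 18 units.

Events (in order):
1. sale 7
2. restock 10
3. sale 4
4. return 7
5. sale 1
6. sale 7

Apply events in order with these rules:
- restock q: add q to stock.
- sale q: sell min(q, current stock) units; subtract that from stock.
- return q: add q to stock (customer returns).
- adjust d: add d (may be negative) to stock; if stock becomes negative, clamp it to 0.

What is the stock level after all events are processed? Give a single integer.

Processing events:
Start: stock = 18
  Event 1 (sale 7): sell min(7,18)=7. stock: 18 - 7 = 11. total_sold = 7
  Event 2 (restock 10): 11 + 10 = 21
  Event 3 (sale 4): sell min(4,21)=4. stock: 21 - 4 = 17. total_sold = 11
  Event 4 (return 7): 17 + 7 = 24
  Event 5 (sale 1): sell min(1,24)=1. stock: 24 - 1 = 23. total_sold = 12
  Event 6 (sale 7): sell min(7,23)=7. stock: 23 - 7 = 16. total_sold = 19
Final: stock = 16, total_sold = 19

Answer: 16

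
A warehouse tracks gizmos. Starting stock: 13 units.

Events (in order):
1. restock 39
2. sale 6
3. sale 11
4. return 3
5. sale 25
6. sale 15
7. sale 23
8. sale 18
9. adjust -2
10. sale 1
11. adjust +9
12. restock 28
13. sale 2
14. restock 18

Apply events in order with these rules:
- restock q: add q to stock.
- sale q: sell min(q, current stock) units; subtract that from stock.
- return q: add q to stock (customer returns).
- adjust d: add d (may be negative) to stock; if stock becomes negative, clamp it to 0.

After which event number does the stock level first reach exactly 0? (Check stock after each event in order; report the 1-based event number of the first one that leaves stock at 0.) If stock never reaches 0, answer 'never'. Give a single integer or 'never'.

Processing events:
Start: stock = 13
  Event 1 (restock 39): 13 + 39 = 52
  Event 2 (sale 6): sell min(6,52)=6. stock: 52 - 6 = 46. total_sold = 6
  Event 3 (sale 11): sell min(11,46)=11. stock: 46 - 11 = 35. total_sold = 17
  Event 4 (return 3): 35 + 3 = 38
  Event 5 (sale 25): sell min(25,38)=25. stock: 38 - 25 = 13. total_sold = 42
  Event 6 (sale 15): sell min(15,13)=13. stock: 13 - 13 = 0. total_sold = 55
  Event 7 (sale 23): sell min(23,0)=0. stock: 0 - 0 = 0. total_sold = 55
  Event 8 (sale 18): sell min(18,0)=0. stock: 0 - 0 = 0. total_sold = 55
  Event 9 (adjust -2): 0 + -2 = 0 (clamped to 0)
  Event 10 (sale 1): sell min(1,0)=0. stock: 0 - 0 = 0. total_sold = 55
  Event 11 (adjust +9): 0 + 9 = 9
  Event 12 (restock 28): 9 + 28 = 37
  Event 13 (sale 2): sell min(2,37)=2. stock: 37 - 2 = 35. total_sold = 57
  Event 14 (restock 18): 35 + 18 = 53
Final: stock = 53, total_sold = 57

First zero at event 6.

Answer: 6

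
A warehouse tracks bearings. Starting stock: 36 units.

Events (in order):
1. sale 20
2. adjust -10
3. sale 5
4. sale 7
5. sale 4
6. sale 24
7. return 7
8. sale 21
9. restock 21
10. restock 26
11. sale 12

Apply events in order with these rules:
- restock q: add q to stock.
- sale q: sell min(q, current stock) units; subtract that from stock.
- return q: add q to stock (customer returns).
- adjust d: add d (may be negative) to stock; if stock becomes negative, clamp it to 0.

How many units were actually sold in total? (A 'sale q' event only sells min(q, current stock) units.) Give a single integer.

Processing events:
Start: stock = 36
  Event 1 (sale 20): sell min(20,36)=20. stock: 36 - 20 = 16. total_sold = 20
  Event 2 (adjust -10): 16 + -10 = 6
  Event 3 (sale 5): sell min(5,6)=5. stock: 6 - 5 = 1. total_sold = 25
  Event 4 (sale 7): sell min(7,1)=1. stock: 1 - 1 = 0. total_sold = 26
  Event 5 (sale 4): sell min(4,0)=0. stock: 0 - 0 = 0. total_sold = 26
  Event 6 (sale 24): sell min(24,0)=0. stock: 0 - 0 = 0. total_sold = 26
  Event 7 (return 7): 0 + 7 = 7
  Event 8 (sale 21): sell min(21,7)=7. stock: 7 - 7 = 0. total_sold = 33
  Event 9 (restock 21): 0 + 21 = 21
  Event 10 (restock 26): 21 + 26 = 47
  Event 11 (sale 12): sell min(12,47)=12. stock: 47 - 12 = 35. total_sold = 45
Final: stock = 35, total_sold = 45

Answer: 45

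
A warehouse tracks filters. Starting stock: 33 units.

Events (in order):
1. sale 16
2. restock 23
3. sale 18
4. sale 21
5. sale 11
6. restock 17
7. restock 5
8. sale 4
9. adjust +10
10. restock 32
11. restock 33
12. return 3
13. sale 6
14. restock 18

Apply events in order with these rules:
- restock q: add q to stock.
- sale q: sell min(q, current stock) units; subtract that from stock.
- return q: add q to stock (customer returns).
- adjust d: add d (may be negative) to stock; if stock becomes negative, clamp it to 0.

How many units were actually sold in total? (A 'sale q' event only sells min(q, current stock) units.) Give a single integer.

Answer: 66

Derivation:
Processing events:
Start: stock = 33
  Event 1 (sale 16): sell min(16,33)=16. stock: 33 - 16 = 17. total_sold = 16
  Event 2 (restock 23): 17 + 23 = 40
  Event 3 (sale 18): sell min(18,40)=18. stock: 40 - 18 = 22. total_sold = 34
  Event 4 (sale 21): sell min(21,22)=21. stock: 22 - 21 = 1. total_sold = 55
  Event 5 (sale 11): sell min(11,1)=1. stock: 1 - 1 = 0. total_sold = 56
  Event 6 (restock 17): 0 + 17 = 17
  Event 7 (restock 5): 17 + 5 = 22
  Event 8 (sale 4): sell min(4,22)=4. stock: 22 - 4 = 18. total_sold = 60
  Event 9 (adjust +10): 18 + 10 = 28
  Event 10 (restock 32): 28 + 32 = 60
  Event 11 (restock 33): 60 + 33 = 93
  Event 12 (return 3): 93 + 3 = 96
  Event 13 (sale 6): sell min(6,96)=6. stock: 96 - 6 = 90. total_sold = 66
  Event 14 (restock 18): 90 + 18 = 108
Final: stock = 108, total_sold = 66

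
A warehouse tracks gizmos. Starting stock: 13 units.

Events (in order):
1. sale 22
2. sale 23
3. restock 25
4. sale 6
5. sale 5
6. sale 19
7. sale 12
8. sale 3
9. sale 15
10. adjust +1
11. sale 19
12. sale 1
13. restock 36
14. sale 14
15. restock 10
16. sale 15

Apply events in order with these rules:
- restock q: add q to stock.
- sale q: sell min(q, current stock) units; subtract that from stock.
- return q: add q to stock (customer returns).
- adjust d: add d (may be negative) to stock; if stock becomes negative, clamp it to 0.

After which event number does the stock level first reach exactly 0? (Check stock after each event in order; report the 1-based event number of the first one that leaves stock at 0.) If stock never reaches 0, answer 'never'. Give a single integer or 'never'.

Answer: 1

Derivation:
Processing events:
Start: stock = 13
  Event 1 (sale 22): sell min(22,13)=13. stock: 13 - 13 = 0. total_sold = 13
  Event 2 (sale 23): sell min(23,0)=0. stock: 0 - 0 = 0. total_sold = 13
  Event 3 (restock 25): 0 + 25 = 25
  Event 4 (sale 6): sell min(6,25)=6. stock: 25 - 6 = 19. total_sold = 19
  Event 5 (sale 5): sell min(5,19)=5. stock: 19 - 5 = 14. total_sold = 24
  Event 6 (sale 19): sell min(19,14)=14. stock: 14 - 14 = 0. total_sold = 38
  Event 7 (sale 12): sell min(12,0)=0. stock: 0 - 0 = 0. total_sold = 38
  Event 8 (sale 3): sell min(3,0)=0. stock: 0 - 0 = 0. total_sold = 38
  Event 9 (sale 15): sell min(15,0)=0. stock: 0 - 0 = 0. total_sold = 38
  Event 10 (adjust +1): 0 + 1 = 1
  Event 11 (sale 19): sell min(19,1)=1. stock: 1 - 1 = 0. total_sold = 39
  Event 12 (sale 1): sell min(1,0)=0. stock: 0 - 0 = 0. total_sold = 39
  Event 13 (restock 36): 0 + 36 = 36
  Event 14 (sale 14): sell min(14,36)=14. stock: 36 - 14 = 22. total_sold = 53
  Event 15 (restock 10): 22 + 10 = 32
  Event 16 (sale 15): sell min(15,32)=15. stock: 32 - 15 = 17. total_sold = 68
Final: stock = 17, total_sold = 68

First zero at event 1.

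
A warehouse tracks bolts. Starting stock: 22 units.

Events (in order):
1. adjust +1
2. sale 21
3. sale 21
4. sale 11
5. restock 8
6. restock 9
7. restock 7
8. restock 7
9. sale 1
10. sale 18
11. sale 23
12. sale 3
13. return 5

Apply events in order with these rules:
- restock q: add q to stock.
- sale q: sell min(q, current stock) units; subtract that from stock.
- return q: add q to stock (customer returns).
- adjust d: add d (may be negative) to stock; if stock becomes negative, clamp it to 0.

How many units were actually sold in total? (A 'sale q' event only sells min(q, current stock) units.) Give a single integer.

Processing events:
Start: stock = 22
  Event 1 (adjust +1): 22 + 1 = 23
  Event 2 (sale 21): sell min(21,23)=21. stock: 23 - 21 = 2. total_sold = 21
  Event 3 (sale 21): sell min(21,2)=2. stock: 2 - 2 = 0. total_sold = 23
  Event 4 (sale 11): sell min(11,0)=0. stock: 0 - 0 = 0. total_sold = 23
  Event 5 (restock 8): 0 + 8 = 8
  Event 6 (restock 9): 8 + 9 = 17
  Event 7 (restock 7): 17 + 7 = 24
  Event 8 (restock 7): 24 + 7 = 31
  Event 9 (sale 1): sell min(1,31)=1. stock: 31 - 1 = 30. total_sold = 24
  Event 10 (sale 18): sell min(18,30)=18. stock: 30 - 18 = 12. total_sold = 42
  Event 11 (sale 23): sell min(23,12)=12. stock: 12 - 12 = 0. total_sold = 54
  Event 12 (sale 3): sell min(3,0)=0. stock: 0 - 0 = 0. total_sold = 54
  Event 13 (return 5): 0 + 5 = 5
Final: stock = 5, total_sold = 54

Answer: 54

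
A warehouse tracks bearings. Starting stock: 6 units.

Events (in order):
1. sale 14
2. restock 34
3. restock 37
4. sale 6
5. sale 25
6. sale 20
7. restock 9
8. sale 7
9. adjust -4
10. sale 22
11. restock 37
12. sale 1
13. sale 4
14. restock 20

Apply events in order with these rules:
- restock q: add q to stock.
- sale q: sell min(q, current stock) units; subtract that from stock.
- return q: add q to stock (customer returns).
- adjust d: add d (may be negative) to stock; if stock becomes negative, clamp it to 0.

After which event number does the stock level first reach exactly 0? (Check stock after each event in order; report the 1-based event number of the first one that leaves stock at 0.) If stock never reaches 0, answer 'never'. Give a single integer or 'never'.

Processing events:
Start: stock = 6
  Event 1 (sale 14): sell min(14,6)=6. stock: 6 - 6 = 0. total_sold = 6
  Event 2 (restock 34): 0 + 34 = 34
  Event 3 (restock 37): 34 + 37 = 71
  Event 4 (sale 6): sell min(6,71)=6. stock: 71 - 6 = 65. total_sold = 12
  Event 5 (sale 25): sell min(25,65)=25. stock: 65 - 25 = 40. total_sold = 37
  Event 6 (sale 20): sell min(20,40)=20. stock: 40 - 20 = 20. total_sold = 57
  Event 7 (restock 9): 20 + 9 = 29
  Event 8 (sale 7): sell min(7,29)=7. stock: 29 - 7 = 22. total_sold = 64
  Event 9 (adjust -4): 22 + -4 = 18
  Event 10 (sale 22): sell min(22,18)=18. stock: 18 - 18 = 0. total_sold = 82
  Event 11 (restock 37): 0 + 37 = 37
  Event 12 (sale 1): sell min(1,37)=1. stock: 37 - 1 = 36. total_sold = 83
  Event 13 (sale 4): sell min(4,36)=4. stock: 36 - 4 = 32. total_sold = 87
  Event 14 (restock 20): 32 + 20 = 52
Final: stock = 52, total_sold = 87

First zero at event 1.

Answer: 1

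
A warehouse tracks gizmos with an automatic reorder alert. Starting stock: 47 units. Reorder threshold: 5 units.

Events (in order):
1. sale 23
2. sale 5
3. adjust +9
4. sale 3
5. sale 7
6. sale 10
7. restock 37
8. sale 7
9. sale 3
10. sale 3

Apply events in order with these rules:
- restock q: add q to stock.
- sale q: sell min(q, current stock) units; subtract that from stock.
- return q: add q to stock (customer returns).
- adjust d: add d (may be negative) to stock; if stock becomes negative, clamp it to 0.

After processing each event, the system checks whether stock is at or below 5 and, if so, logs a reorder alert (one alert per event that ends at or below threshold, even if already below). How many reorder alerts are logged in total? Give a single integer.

Answer: 0

Derivation:
Processing events:
Start: stock = 47
  Event 1 (sale 23): sell min(23,47)=23. stock: 47 - 23 = 24. total_sold = 23
  Event 2 (sale 5): sell min(5,24)=5. stock: 24 - 5 = 19. total_sold = 28
  Event 3 (adjust +9): 19 + 9 = 28
  Event 4 (sale 3): sell min(3,28)=3. stock: 28 - 3 = 25. total_sold = 31
  Event 5 (sale 7): sell min(7,25)=7. stock: 25 - 7 = 18. total_sold = 38
  Event 6 (sale 10): sell min(10,18)=10. stock: 18 - 10 = 8. total_sold = 48
  Event 7 (restock 37): 8 + 37 = 45
  Event 8 (sale 7): sell min(7,45)=7. stock: 45 - 7 = 38. total_sold = 55
  Event 9 (sale 3): sell min(3,38)=3. stock: 38 - 3 = 35. total_sold = 58
  Event 10 (sale 3): sell min(3,35)=3. stock: 35 - 3 = 32. total_sold = 61
Final: stock = 32, total_sold = 61

Checking against threshold 5:
  After event 1: stock=24 > 5
  After event 2: stock=19 > 5
  After event 3: stock=28 > 5
  After event 4: stock=25 > 5
  After event 5: stock=18 > 5
  After event 6: stock=8 > 5
  After event 7: stock=45 > 5
  After event 8: stock=38 > 5
  After event 9: stock=35 > 5
  After event 10: stock=32 > 5
Alert events: []. Count = 0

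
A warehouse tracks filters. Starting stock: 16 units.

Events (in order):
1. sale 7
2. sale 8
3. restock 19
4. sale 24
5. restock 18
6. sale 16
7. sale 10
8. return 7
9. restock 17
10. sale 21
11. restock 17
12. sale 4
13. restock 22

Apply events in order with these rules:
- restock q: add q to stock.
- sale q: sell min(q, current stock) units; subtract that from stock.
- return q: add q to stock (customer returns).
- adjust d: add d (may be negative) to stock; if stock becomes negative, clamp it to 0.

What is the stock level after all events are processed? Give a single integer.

Processing events:
Start: stock = 16
  Event 1 (sale 7): sell min(7,16)=7. stock: 16 - 7 = 9. total_sold = 7
  Event 2 (sale 8): sell min(8,9)=8. stock: 9 - 8 = 1. total_sold = 15
  Event 3 (restock 19): 1 + 19 = 20
  Event 4 (sale 24): sell min(24,20)=20. stock: 20 - 20 = 0. total_sold = 35
  Event 5 (restock 18): 0 + 18 = 18
  Event 6 (sale 16): sell min(16,18)=16. stock: 18 - 16 = 2. total_sold = 51
  Event 7 (sale 10): sell min(10,2)=2. stock: 2 - 2 = 0. total_sold = 53
  Event 8 (return 7): 0 + 7 = 7
  Event 9 (restock 17): 7 + 17 = 24
  Event 10 (sale 21): sell min(21,24)=21. stock: 24 - 21 = 3. total_sold = 74
  Event 11 (restock 17): 3 + 17 = 20
  Event 12 (sale 4): sell min(4,20)=4. stock: 20 - 4 = 16. total_sold = 78
  Event 13 (restock 22): 16 + 22 = 38
Final: stock = 38, total_sold = 78

Answer: 38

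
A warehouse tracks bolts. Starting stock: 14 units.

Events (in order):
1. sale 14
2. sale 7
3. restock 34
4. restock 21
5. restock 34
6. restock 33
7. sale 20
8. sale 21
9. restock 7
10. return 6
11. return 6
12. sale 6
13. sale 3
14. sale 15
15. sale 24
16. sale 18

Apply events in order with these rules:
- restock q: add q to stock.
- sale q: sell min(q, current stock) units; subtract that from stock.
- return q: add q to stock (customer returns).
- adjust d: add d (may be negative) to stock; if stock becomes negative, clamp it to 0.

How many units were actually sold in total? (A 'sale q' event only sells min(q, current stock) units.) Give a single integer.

Answer: 121

Derivation:
Processing events:
Start: stock = 14
  Event 1 (sale 14): sell min(14,14)=14. stock: 14 - 14 = 0. total_sold = 14
  Event 2 (sale 7): sell min(7,0)=0. stock: 0 - 0 = 0. total_sold = 14
  Event 3 (restock 34): 0 + 34 = 34
  Event 4 (restock 21): 34 + 21 = 55
  Event 5 (restock 34): 55 + 34 = 89
  Event 6 (restock 33): 89 + 33 = 122
  Event 7 (sale 20): sell min(20,122)=20. stock: 122 - 20 = 102. total_sold = 34
  Event 8 (sale 21): sell min(21,102)=21. stock: 102 - 21 = 81. total_sold = 55
  Event 9 (restock 7): 81 + 7 = 88
  Event 10 (return 6): 88 + 6 = 94
  Event 11 (return 6): 94 + 6 = 100
  Event 12 (sale 6): sell min(6,100)=6. stock: 100 - 6 = 94. total_sold = 61
  Event 13 (sale 3): sell min(3,94)=3. stock: 94 - 3 = 91. total_sold = 64
  Event 14 (sale 15): sell min(15,91)=15. stock: 91 - 15 = 76. total_sold = 79
  Event 15 (sale 24): sell min(24,76)=24. stock: 76 - 24 = 52. total_sold = 103
  Event 16 (sale 18): sell min(18,52)=18. stock: 52 - 18 = 34. total_sold = 121
Final: stock = 34, total_sold = 121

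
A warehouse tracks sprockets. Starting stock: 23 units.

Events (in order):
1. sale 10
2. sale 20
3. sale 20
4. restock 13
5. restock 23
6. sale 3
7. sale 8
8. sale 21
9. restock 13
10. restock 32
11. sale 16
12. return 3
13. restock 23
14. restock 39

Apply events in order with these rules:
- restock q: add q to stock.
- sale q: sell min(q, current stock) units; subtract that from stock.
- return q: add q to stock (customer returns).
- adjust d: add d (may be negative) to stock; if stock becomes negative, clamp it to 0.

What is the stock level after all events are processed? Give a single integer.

Answer: 98

Derivation:
Processing events:
Start: stock = 23
  Event 1 (sale 10): sell min(10,23)=10. stock: 23 - 10 = 13. total_sold = 10
  Event 2 (sale 20): sell min(20,13)=13. stock: 13 - 13 = 0. total_sold = 23
  Event 3 (sale 20): sell min(20,0)=0. stock: 0 - 0 = 0. total_sold = 23
  Event 4 (restock 13): 0 + 13 = 13
  Event 5 (restock 23): 13 + 23 = 36
  Event 6 (sale 3): sell min(3,36)=3. stock: 36 - 3 = 33. total_sold = 26
  Event 7 (sale 8): sell min(8,33)=8. stock: 33 - 8 = 25. total_sold = 34
  Event 8 (sale 21): sell min(21,25)=21. stock: 25 - 21 = 4. total_sold = 55
  Event 9 (restock 13): 4 + 13 = 17
  Event 10 (restock 32): 17 + 32 = 49
  Event 11 (sale 16): sell min(16,49)=16. stock: 49 - 16 = 33. total_sold = 71
  Event 12 (return 3): 33 + 3 = 36
  Event 13 (restock 23): 36 + 23 = 59
  Event 14 (restock 39): 59 + 39 = 98
Final: stock = 98, total_sold = 71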